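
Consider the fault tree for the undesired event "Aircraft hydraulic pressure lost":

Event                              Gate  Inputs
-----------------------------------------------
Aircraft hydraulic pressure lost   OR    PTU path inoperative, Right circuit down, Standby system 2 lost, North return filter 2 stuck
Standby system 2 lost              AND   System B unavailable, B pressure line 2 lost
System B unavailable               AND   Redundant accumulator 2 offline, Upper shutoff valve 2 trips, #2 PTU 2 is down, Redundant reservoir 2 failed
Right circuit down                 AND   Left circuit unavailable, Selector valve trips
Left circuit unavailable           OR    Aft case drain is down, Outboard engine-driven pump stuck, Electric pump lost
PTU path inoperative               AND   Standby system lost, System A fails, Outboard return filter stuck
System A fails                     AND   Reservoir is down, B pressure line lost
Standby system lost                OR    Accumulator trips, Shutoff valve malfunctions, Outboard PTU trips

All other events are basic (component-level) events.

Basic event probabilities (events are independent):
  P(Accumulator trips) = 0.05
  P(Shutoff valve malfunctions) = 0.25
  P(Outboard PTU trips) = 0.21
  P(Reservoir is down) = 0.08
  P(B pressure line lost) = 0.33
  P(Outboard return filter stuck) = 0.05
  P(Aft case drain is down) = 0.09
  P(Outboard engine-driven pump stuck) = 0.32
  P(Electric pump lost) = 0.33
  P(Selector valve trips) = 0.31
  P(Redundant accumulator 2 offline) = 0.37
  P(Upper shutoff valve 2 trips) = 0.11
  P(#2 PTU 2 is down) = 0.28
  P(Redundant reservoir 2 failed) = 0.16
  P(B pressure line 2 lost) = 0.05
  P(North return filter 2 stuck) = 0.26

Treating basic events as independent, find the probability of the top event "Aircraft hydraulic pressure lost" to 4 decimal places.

0.3947

P(Standby system lost) [OR] = 1 − (1−0.05) × (1−0.25) × (1−0.21) = 0.437125
P(System A fails) [AND] = 0.08 × 0.33 = 0.026400
P(PTU path inoperative) [AND] = 0.437125 × 0.026400 × 0.05 = 0.000577
P(Left circuit unavailable) [OR] = 1 − (1−0.09) × (1−0.32) × (1−0.33) = 0.585404
P(Right circuit down) [AND] = 0.585404 × 0.31 = 0.181475
P(System B unavailable) [AND] = 0.37 × 0.11 × 0.28 × 0.16 = 0.001823
P(Standby system 2 lost) [AND] = 0.001823 × 0.05 = 0.000091
P(Aircraft hydraulic pressure lost) [OR] = 1 − (1−0.000577) × (1−0.181475) × (1−0.000091) × (1−0.26) = 0.394696
Rounded to 4 decimal places: P(Aircraft hydraulic pressure lost) ≈ 0.3947.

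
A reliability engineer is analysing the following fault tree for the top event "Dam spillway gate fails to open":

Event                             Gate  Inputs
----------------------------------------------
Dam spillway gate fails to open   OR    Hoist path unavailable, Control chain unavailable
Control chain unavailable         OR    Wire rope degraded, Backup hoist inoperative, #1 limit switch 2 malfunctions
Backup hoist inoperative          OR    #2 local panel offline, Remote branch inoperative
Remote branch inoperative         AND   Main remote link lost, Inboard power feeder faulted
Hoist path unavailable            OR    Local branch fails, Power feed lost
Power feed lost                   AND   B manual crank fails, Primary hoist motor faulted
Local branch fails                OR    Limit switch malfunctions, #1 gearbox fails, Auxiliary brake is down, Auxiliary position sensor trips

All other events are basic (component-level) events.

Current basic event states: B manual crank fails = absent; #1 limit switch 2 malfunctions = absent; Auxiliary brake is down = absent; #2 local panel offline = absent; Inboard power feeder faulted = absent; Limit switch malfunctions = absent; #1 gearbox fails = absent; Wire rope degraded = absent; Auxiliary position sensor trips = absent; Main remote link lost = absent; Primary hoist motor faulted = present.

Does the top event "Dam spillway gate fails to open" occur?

No

Local branch fails [OR]: Limit switch malfunctions=not, #1 gearbox fails=not, Auxiliary brake is down=not, Auxiliary position sensor trips=not → no input occurs → does not occur.
Power feed lost [AND]: B manual crank fails=not, Primary hoist motor faulted=occurs → not all inputs occur → does not occur.
Hoist path unavailable [OR]: Local branch fails=not, Power feed lost=not → no input occurs → does not occur.
Remote branch inoperative [AND]: Main remote link lost=not, Inboard power feeder faulted=not → not all inputs occur → does not occur.
Backup hoist inoperative [OR]: #2 local panel offline=not, Remote branch inoperative=not → no input occurs → does not occur.
Control chain unavailable [OR]: Wire rope degraded=not, Backup hoist inoperative=not, #1 limit switch 2 malfunctions=not → no input occurs → does not occur.
Dam spillway gate fails to open [OR]: Hoist path unavailable=not, Control chain unavailable=not → no input occurs → does not occur.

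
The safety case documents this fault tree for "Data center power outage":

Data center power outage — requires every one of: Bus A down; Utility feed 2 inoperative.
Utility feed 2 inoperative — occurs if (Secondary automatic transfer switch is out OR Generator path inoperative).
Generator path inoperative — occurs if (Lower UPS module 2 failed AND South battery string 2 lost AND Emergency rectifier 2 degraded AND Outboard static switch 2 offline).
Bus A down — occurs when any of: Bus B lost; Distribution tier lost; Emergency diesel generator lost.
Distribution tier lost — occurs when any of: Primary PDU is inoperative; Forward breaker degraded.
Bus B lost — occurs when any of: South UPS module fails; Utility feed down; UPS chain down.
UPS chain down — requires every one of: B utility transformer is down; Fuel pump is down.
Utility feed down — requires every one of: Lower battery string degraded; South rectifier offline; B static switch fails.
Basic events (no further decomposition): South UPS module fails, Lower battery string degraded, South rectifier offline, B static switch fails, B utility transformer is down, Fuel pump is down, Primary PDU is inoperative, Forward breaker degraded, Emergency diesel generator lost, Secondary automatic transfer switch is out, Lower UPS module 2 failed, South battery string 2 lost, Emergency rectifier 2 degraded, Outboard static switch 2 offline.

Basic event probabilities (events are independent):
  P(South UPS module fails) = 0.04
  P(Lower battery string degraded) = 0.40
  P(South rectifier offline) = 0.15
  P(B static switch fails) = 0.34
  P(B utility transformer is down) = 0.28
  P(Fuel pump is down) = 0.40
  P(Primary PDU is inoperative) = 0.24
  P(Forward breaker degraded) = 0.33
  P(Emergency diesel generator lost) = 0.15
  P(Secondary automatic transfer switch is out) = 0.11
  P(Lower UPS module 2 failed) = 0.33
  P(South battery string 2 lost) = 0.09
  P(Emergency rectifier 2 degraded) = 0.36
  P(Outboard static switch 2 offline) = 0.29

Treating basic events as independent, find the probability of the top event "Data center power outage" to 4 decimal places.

0.0720

P(Utility feed down) [AND] = 0.40 × 0.15 × 0.34 = 0.020400
P(UPS chain down) [AND] = 0.28 × 0.40 = 0.112000
P(Bus B lost) [OR] = 1 − (1−0.04) × (1−0.020400) × (1−0.112000) = 0.164911
P(Distribution tier lost) [OR] = 1 − (1−0.24) × (1−0.33) = 0.490800
P(Bus A down) [OR] = 1 − (1−0.164911) × (1−0.490800) × (1−0.15) = 0.638557
P(Generator path inoperative) [AND] = 0.33 × 0.09 × 0.36 × 0.29 = 0.003101
P(Utility feed 2 inoperative) [OR] = 1 − (1−0.11) × (1−0.003101) = 0.112760
P(Data center power outage) [AND] = 0.638557 × 0.112760 = 0.072004
Rounded to 4 decimal places: P(Data center power outage) ≈ 0.0720.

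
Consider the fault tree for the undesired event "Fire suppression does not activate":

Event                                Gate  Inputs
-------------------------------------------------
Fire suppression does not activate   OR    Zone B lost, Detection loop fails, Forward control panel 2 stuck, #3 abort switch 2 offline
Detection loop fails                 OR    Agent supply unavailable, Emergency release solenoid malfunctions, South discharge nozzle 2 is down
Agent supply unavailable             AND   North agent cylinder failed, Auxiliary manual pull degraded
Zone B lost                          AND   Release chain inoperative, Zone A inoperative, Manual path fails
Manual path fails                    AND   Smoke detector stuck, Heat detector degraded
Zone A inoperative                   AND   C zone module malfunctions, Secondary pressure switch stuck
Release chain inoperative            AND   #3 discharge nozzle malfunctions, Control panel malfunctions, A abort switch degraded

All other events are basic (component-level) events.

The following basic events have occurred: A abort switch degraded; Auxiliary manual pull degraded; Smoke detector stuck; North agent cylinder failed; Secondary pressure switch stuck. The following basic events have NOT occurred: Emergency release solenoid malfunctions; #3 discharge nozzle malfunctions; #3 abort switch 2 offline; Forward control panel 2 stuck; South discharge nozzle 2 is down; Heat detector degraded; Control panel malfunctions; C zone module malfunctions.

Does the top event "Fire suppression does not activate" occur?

Release chain inoperative [AND]: #3 discharge nozzle malfunctions=not, Control panel malfunctions=not, A abort switch degraded=occurs → not all inputs occur → does not occur.
Zone A inoperative [AND]: C zone module malfunctions=not, Secondary pressure switch stuck=occurs → not all inputs occur → does not occur.
Manual path fails [AND]: Smoke detector stuck=occurs, Heat detector degraded=not → not all inputs occur → does not occur.
Zone B lost [AND]: Release chain inoperative=not, Zone A inoperative=not, Manual path fails=not → not all inputs occur → does not occur.
Agent supply unavailable [AND]: North agent cylinder failed=occurs, Auxiliary manual pull degraded=occurs → all inputs occur → occurs.
Detection loop fails [OR]: Agent supply unavailable=occurs, Emergency release solenoid malfunctions=not, South discharge nozzle 2 is down=not → at least one input occurs → occurs.
Fire suppression does not activate [OR]: Zone B lost=not, Detection loop fails=occurs, Forward control panel 2 stuck=not, #3 abort switch 2 offline=not → at least one input occurs → occurs.

Yes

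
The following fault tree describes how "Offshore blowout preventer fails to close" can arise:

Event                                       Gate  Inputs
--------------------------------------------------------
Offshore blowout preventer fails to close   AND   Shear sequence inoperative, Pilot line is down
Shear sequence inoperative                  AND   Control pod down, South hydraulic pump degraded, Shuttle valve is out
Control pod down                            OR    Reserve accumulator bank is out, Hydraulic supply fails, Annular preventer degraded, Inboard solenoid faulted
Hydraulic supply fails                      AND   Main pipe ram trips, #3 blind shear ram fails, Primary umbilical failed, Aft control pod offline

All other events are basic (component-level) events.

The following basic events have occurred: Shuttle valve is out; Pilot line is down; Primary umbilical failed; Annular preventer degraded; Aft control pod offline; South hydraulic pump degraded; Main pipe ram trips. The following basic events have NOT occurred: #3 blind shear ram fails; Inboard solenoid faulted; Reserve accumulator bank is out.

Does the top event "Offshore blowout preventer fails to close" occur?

Yes

Hydraulic supply fails [AND]: Main pipe ram trips=occurs, #3 blind shear ram fails=not, Primary umbilical failed=occurs, Aft control pod offline=occurs → not all inputs occur → does not occur.
Control pod down [OR]: Reserve accumulator bank is out=not, Hydraulic supply fails=not, Annular preventer degraded=occurs, Inboard solenoid faulted=not → at least one input occurs → occurs.
Shear sequence inoperative [AND]: Control pod down=occurs, South hydraulic pump degraded=occurs, Shuttle valve is out=occurs → all inputs occur → occurs.
Offshore blowout preventer fails to close [AND]: Shear sequence inoperative=occurs, Pilot line is down=occurs → all inputs occur → occurs.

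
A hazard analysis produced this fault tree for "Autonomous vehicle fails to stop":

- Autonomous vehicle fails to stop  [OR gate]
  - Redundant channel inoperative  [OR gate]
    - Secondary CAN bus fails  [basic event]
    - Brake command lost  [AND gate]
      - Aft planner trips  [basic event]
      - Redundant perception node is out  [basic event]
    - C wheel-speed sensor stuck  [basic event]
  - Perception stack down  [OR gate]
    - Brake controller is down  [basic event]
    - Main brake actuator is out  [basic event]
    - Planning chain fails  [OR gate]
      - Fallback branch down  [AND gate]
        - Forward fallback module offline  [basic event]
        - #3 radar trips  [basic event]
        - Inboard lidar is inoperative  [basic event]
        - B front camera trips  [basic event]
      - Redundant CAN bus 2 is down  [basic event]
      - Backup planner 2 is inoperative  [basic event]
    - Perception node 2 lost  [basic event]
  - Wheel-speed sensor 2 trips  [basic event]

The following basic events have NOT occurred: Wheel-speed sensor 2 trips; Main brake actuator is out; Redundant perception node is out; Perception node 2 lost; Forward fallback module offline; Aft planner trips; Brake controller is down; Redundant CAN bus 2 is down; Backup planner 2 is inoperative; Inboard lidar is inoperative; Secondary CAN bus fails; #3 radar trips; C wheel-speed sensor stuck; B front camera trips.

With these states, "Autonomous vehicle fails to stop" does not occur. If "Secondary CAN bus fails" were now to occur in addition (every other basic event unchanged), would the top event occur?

Counterfactual: set "Secondary CAN bus fails" to occurred.
Brake command lost [AND]: Aft planner trips=not, Redundant perception node is out=not → not all inputs occur → does not occur.
Redundant channel inoperative [OR]: Secondary CAN bus fails=occurs, Brake command lost=not, C wheel-speed sensor stuck=not → at least one input occurs → occurs.
Fallback branch down [AND]: Forward fallback module offline=not, #3 radar trips=not, Inboard lidar is inoperative=not, B front camera trips=not → not all inputs occur → does not occur.
Planning chain fails [OR]: Fallback branch down=not, Redundant CAN bus 2 is down=not, Backup planner 2 is inoperative=not → no input occurs → does not occur.
Perception stack down [OR]: Brake controller is down=not, Main brake actuator is out=not, Planning chain fails=not, Perception node 2 lost=not → no input occurs → does not occur.
Autonomous vehicle fails to stop [OR]: Redundant channel inoperative=occurs, Perception stack down=not, Wheel-speed sensor 2 trips=not → at least one input occurs → occurs.

Yes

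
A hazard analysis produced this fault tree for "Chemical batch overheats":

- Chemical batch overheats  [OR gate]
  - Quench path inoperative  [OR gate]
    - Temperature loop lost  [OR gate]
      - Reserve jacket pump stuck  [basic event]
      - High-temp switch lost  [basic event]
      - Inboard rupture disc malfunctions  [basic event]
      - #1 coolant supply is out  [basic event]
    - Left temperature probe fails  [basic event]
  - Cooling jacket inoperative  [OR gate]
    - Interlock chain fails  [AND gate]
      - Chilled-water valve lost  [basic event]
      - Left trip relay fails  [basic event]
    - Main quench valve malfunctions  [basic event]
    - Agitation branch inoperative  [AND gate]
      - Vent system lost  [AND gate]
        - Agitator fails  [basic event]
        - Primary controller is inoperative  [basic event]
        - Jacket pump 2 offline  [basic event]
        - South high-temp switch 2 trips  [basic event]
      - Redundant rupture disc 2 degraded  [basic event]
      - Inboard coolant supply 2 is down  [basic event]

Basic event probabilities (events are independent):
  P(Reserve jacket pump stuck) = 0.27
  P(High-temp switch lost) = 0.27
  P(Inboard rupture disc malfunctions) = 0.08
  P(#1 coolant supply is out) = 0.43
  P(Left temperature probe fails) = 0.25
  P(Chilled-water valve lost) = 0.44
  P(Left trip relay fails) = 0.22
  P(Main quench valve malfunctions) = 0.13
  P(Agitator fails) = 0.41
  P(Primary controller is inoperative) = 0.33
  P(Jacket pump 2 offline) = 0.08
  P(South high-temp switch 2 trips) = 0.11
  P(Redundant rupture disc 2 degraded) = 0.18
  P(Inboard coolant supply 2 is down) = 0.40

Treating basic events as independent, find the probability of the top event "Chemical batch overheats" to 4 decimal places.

0.8353

P(Temperature loop lost) [OR] = 1 − (1−0.27) × (1−0.27) × (1−0.08) × (1−0.43) = 0.720547
P(Quench path inoperative) [OR] = 1 − (1−0.720547) × (1−0.25) = 0.790410
P(Interlock chain fails) [AND] = 0.44 × 0.22 = 0.096800
P(Vent system lost) [AND] = 0.41 × 0.33 × 0.08 × 0.11 = 0.001191
P(Agitation branch inoperative) [AND] = 0.001191 × 0.18 × 0.40 = 0.000086
P(Cooling jacket inoperative) [OR] = 1 − (1−0.096800) × (1−0.13) × (1−0.000086) = 0.214284
P(Chemical batch overheats) [OR] = 1 − (1−0.790410) × (1−0.214284) = 0.835322
Rounded to 4 decimal places: P(Chemical batch overheats) ≈ 0.8353.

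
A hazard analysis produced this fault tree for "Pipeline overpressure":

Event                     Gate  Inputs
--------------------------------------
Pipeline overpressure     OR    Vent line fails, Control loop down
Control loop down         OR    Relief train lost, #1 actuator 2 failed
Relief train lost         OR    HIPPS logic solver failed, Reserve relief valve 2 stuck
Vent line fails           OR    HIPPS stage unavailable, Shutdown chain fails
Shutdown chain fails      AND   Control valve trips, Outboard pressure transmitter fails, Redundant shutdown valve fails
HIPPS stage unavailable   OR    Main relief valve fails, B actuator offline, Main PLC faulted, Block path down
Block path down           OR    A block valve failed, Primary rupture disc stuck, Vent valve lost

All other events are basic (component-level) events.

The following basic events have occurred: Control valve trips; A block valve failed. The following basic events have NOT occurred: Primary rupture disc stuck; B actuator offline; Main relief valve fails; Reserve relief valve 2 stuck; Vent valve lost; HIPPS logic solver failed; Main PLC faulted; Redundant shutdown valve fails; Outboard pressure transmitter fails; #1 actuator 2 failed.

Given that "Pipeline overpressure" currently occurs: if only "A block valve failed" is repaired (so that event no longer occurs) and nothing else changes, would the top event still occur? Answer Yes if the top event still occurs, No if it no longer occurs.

No

Counterfactual: set "A block valve failed" to not occurred.
Block path down [OR]: A block valve failed=not, Primary rupture disc stuck=not, Vent valve lost=not → no input occurs → does not occur.
HIPPS stage unavailable [OR]: Main relief valve fails=not, B actuator offline=not, Main PLC faulted=not, Block path down=not → no input occurs → does not occur.
Shutdown chain fails [AND]: Control valve trips=occurs, Outboard pressure transmitter fails=not, Redundant shutdown valve fails=not → not all inputs occur → does not occur.
Vent line fails [OR]: HIPPS stage unavailable=not, Shutdown chain fails=not → no input occurs → does not occur.
Relief train lost [OR]: HIPPS logic solver failed=not, Reserve relief valve 2 stuck=not → no input occurs → does not occur.
Control loop down [OR]: Relief train lost=not, #1 actuator 2 failed=not → no input occurs → does not occur.
Pipeline overpressure [OR]: Vent line fails=not, Control loop down=not → no input occurs → does not occur.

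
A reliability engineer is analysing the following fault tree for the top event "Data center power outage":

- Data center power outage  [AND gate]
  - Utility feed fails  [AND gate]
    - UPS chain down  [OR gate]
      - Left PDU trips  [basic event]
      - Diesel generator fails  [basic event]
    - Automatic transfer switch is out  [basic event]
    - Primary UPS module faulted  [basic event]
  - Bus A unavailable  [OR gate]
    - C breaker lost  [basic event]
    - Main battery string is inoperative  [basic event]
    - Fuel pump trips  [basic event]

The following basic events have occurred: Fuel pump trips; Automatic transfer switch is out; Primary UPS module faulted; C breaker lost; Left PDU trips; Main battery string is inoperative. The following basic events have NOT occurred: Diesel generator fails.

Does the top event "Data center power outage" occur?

Yes

UPS chain down [OR]: Left PDU trips=occurs, Diesel generator fails=not → at least one input occurs → occurs.
Utility feed fails [AND]: UPS chain down=occurs, Automatic transfer switch is out=occurs, Primary UPS module faulted=occurs → all inputs occur → occurs.
Bus A unavailable [OR]: C breaker lost=occurs, Main battery string is inoperative=occurs, Fuel pump trips=occurs → at least one input occurs → occurs.
Data center power outage [AND]: Utility feed fails=occurs, Bus A unavailable=occurs → all inputs occur → occurs.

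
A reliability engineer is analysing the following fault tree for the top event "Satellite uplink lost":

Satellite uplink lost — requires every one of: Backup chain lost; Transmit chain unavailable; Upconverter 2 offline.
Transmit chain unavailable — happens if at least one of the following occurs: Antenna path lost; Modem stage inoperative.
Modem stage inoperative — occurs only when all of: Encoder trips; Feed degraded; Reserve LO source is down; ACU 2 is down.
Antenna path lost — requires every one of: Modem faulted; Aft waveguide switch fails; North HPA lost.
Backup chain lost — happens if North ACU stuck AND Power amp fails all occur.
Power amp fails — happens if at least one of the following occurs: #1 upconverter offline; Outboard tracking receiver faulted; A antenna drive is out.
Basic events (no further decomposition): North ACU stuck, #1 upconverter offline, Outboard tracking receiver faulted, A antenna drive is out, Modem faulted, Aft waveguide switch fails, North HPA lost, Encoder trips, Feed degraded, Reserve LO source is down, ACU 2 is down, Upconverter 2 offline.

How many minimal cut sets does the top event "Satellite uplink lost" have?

Power amp fails [OR]: union of children's cut sets → 3 cut set(s).
Backup chain lost [AND]: one cut set from each child combined → 1 × 3 = 3 cut set(s).
Antenna path lost [AND]: one cut set from each child combined → 1 × 1 × 1 = 1 cut set(s).
Modem stage inoperative [AND]: one cut set from each child combined → 1 × 1 × 1 × 1 = 1 cut set(s).
Transmit chain unavailable [OR]: union of children's cut sets → 2 cut set(s).
Satellite uplink lost [AND]: one cut set from each child combined → 3 × 2 × 1 = 6 cut set(s).
Minimal cut sets: {#1 upconverter offline, Aft waveguide switch fails, Modem faulted, North ACU stuck, North HPA lost, Upconverter 2 offline}; {#1 upconverter offline, ACU 2 is down, Encoder trips, Feed degraded, North ACU stuck, Reserve LO source is down, Upconverter 2 offline}; {Aft waveguide switch fails, Modem faulted, North ACU stuck, North HPA lost, Outboard tracking receiver faulted, Upconverter 2 offline}; {ACU 2 is down, Encoder trips, Feed degraded, North ACU stuck, Outboard tracking receiver faulted, Reserve LO source is down, Upconverter 2 offline}; {A antenna drive is out, Aft waveguide switch fails, Modem faulted, North ACU stuck, North HPA lost, Upconverter 2 offline}; {A antenna drive is out, ACU 2 is down, Encoder trips, Feed degraded, North ACU stuck, Reserve LO source is down, Upconverter 2 offline}.

6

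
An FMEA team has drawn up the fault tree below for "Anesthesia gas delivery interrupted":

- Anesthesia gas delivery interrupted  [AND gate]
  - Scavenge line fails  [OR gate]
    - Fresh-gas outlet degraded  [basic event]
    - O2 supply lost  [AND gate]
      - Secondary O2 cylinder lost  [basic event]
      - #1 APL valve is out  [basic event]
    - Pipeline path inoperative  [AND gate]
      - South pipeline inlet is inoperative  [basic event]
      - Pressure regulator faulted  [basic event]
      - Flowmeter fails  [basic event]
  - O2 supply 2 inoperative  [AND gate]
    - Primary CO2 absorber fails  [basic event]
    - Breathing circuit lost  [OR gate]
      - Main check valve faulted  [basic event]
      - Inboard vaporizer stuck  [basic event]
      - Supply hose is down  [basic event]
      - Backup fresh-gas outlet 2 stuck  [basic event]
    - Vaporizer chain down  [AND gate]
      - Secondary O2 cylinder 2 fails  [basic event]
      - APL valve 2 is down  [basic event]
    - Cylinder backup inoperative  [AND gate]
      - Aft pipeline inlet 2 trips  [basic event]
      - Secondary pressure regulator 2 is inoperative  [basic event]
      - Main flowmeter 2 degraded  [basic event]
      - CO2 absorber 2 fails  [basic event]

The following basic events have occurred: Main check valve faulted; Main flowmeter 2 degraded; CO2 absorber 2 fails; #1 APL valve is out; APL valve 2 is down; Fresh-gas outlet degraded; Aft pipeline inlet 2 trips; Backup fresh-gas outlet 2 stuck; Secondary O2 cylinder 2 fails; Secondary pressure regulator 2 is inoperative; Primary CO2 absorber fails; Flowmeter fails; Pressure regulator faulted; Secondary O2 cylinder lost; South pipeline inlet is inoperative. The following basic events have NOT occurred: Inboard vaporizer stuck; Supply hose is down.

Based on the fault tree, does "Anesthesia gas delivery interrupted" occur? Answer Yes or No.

O2 supply lost [AND]: Secondary O2 cylinder lost=occurs, #1 APL valve is out=occurs → all inputs occur → occurs.
Pipeline path inoperative [AND]: South pipeline inlet is inoperative=occurs, Pressure regulator faulted=occurs, Flowmeter fails=occurs → all inputs occur → occurs.
Scavenge line fails [OR]: Fresh-gas outlet degraded=occurs, O2 supply lost=occurs, Pipeline path inoperative=occurs → at least one input occurs → occurs.
Breathing circuit lost [OR]: Main check valve faulted=occurs, Inboard vaporizer stuck=not, Supply hose is down=not, Backup fresh-gas outlet 2 stuck=occurs → at least one input occurs → occurs.
Vaporizer chain down [AND]: Secondary O2 cylinder 2 fails=occurs, APL valve 2 is down=occurs → all inputs occur → occurs.
Cylinder backup inoperative [AND]: Aft pipeline inlet 2 trips=occurs, Secondary pressure regulator 2 is inoperative=occurs, Main flowmeter 2 degraded=occurs, CO2 absorber 2 fails=occurs → all inputs occur → occurs.
O2 supply 2 inoperative [AND]: Primary CO2 absorber fails=occurs, Breathing circuit lost=occurs, Vaporizer chain down=occurs, Cylinder backup inoperative=occurs → all inputs occur → occurs.
Anesthesia gas delivery interrupted [AND]: Scavenge line fails=occurs, O2 supply 2 inoperative=occurs → all inputs occur → occurs.

Yes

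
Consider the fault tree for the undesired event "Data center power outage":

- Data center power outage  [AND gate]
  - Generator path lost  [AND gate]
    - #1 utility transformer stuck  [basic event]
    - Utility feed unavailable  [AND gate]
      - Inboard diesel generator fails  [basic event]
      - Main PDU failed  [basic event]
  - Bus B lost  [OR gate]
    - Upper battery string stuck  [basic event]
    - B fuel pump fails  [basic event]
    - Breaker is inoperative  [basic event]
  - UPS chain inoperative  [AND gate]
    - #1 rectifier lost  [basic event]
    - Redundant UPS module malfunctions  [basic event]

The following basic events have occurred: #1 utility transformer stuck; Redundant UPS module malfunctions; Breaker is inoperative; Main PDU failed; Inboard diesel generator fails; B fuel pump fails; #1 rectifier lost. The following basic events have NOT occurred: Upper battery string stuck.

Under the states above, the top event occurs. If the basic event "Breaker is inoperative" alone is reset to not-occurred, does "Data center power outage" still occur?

Counterfactual: set "Breaker is inoperative" to not occurred.
Utility feed unavailable [AND]: Inboard diesel generator fails=occurs, Main PDU failed=occurs → all inputs occur → occurs.
Generator path lost [AND]: #1 utility transformer stuck=occurs, Utility feed unavailable=occurs → all inputs occur → occurs.
Bus B lost [OR]: Upper battery string stuck=not, B fuel pump fails=occurs, Breaker is inoperative=not → at least one input occurs → occurs.
UPS chain inoperative [AND]: #1 rectifier lost=occurs, Redundant UPS module malfunctions=occurs → all inputs occur → occurs.
Data center power outage [AND]: Generator path lost=occurs, Bus B lost=occurs, UPS chain inoperative=occurs → all inputs occur → occurs.

Yes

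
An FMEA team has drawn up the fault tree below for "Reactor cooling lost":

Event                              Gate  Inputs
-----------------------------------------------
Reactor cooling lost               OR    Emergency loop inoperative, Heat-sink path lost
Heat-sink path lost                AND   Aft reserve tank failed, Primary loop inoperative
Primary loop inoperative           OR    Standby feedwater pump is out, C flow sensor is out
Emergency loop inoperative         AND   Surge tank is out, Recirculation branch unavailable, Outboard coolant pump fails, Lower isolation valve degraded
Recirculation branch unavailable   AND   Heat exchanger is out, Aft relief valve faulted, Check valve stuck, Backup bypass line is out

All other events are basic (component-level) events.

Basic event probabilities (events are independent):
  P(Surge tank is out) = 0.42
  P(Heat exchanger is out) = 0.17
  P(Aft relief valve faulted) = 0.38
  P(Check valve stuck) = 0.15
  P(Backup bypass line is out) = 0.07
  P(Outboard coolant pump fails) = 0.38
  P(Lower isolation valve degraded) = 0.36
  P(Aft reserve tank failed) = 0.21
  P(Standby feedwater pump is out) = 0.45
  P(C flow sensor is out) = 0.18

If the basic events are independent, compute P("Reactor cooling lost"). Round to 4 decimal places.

0.1153

P(Recirculation branch unavailable) [AND] = 0.17 × 0.38 × 0.15 × 0.07 = 0.000678
P(Emergency loop inoperative) [AND] = 0.42 × 0.000678 × 0.38 × 0.36 = 0.000039
P(Primary loop inoperative) [OR] = 1 − (1−0.45) × (1−0.18) = 0.549000
P(Heat-sink path lost) [AND] = 0.21 × 0.549000 = 0.115290
P(Reactor cooling lost) [OR] = 1 − (1−0.000039) × (1−0.115290) = 0.115325
Rounded to 4 decimal places: P(Reactor cooling lost) ≈ 0.1153.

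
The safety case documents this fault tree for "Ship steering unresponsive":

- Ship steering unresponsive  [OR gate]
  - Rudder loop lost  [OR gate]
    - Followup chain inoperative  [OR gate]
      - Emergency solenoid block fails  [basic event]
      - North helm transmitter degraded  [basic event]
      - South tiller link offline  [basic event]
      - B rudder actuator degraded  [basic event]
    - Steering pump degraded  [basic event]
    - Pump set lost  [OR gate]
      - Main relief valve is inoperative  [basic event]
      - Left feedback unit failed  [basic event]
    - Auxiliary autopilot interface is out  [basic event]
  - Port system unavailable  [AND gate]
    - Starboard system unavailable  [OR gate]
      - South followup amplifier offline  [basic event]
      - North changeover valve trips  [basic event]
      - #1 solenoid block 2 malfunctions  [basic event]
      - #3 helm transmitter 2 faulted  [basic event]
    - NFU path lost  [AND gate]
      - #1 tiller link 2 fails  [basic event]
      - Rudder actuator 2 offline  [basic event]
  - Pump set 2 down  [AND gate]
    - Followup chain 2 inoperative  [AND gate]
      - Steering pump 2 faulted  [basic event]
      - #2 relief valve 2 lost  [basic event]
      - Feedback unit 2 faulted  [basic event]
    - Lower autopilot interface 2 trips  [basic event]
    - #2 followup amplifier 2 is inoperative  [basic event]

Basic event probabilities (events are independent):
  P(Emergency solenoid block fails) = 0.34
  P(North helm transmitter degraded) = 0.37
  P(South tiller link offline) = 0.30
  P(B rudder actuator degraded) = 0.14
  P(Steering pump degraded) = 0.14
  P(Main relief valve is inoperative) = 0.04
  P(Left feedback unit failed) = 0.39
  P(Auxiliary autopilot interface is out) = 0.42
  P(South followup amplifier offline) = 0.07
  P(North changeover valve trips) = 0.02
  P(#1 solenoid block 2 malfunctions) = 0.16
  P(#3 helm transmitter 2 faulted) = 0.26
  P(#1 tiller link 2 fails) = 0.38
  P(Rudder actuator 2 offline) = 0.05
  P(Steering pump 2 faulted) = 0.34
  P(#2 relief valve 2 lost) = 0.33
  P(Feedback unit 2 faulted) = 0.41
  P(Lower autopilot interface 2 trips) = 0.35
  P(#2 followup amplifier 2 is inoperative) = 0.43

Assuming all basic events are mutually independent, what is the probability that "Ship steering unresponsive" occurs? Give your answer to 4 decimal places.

0.9280

P(Followup chain inoperative) [OR] = 1 − (1−0.34) × (1−0.37) × (1−0.30) × (1−0.14) = 0.749688
P(Pump set lost) [OR] = 1 − (1−0.04) × (1−0.39) = 0.414400
P(Rudder loop lost) [OR] = 1 − (1−0.749688) × (1−0.14) × (1−0.414400) × (1−0.42) = 0.926885
P(Starboard system unavailable) [OR] = 1 − (1−0.07) × (1−0.02) × (1−0.16) × (1−0.26) = 0.433474
P(NFU path lost) [AND] = 0.38 × 0.05 = 0.019000
P(Port system unavailable) [AND] = 0.433474 × 0.019000 = 0.008236
P(Followup chain 2 inoperative) [AND] = 0.34 × 0.33 × 0.41 = 0.046002
P(Pump set 2 down) [AND] = 0.046002 × 0.35 × 0.43 = 0.006923
P(Ship steering unresponsive) [OR] = 1 − (1−0.926885) × (1−0.008236) × (1−0.006923) = 0.927989
Rounded to 4 decimal places: P(Ship steering unresponsive) ≈ 0.9280.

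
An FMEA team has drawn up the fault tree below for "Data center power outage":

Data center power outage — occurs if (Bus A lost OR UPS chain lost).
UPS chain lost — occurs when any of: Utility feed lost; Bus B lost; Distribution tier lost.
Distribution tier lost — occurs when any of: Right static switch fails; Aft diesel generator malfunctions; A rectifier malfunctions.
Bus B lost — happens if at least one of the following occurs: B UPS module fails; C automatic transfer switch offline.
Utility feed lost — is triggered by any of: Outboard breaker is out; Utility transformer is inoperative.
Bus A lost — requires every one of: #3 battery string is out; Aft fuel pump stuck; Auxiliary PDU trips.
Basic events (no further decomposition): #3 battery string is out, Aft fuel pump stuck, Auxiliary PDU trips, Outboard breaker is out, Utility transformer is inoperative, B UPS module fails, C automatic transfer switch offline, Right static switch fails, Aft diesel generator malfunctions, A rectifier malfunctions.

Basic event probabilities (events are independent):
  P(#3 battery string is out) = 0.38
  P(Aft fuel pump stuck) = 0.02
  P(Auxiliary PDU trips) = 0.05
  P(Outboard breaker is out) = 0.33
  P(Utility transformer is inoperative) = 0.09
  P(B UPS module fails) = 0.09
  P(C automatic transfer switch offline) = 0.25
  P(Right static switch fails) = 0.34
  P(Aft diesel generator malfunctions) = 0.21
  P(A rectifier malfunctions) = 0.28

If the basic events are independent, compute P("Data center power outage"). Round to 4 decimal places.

P(Bus A lost) [AND] = 0.38 × 0.02 × 0.05 = 0.000380
P(Utility feed lost) [OR] = 1 − (1−0.33) × (1−0.09) = 0.390300
P(Bus B lost) [OR] = 1 − (1−0.09) × (1−0.25) = 0.317500
P(Distribution tier lost) [OR] = 1 − (1−0.34) × (1−0.21) × (1−0.28) = 0.624592
P(UPS chain lost) [OR] = 1 − (1−0.390300) × (1−0.317500) × (1−0.624592) = 0.843785
P(Data center power outage) [OR] = 1 − (1−0.000380) × (1−0.843785) = 0.843844
Rounded to 4 decimal places: P(Data center power outage) ≈ 0.8438.

0.8438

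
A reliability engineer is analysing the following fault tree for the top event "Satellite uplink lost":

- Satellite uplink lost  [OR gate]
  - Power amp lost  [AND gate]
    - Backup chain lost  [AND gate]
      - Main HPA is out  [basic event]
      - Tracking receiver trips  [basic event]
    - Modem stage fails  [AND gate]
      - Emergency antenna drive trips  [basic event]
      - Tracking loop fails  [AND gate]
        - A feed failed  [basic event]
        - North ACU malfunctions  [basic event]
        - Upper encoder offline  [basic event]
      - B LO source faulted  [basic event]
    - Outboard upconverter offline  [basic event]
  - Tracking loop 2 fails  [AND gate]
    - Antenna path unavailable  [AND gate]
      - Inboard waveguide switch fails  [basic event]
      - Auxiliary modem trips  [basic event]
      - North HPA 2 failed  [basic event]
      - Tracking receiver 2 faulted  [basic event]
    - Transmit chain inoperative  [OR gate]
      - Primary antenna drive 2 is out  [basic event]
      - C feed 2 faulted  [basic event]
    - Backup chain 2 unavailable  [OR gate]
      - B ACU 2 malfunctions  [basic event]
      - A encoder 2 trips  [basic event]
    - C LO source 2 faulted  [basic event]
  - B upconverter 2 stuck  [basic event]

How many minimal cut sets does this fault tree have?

6

Backup chain lost [AND]: one cut set from each child combined → 1 × 1 = 1 cut set(s).
Tracking loop fails [AND]: one cut set from each child combined → 1 × 1 × 1 = 1 cut set(s).
Modem stage fails [AND]: one cut set from each child combined → 1 × 1 × 1 = 1 cut set(s).
Power amp lost [AND]: one cut set from each child combined → 1 × 1 × 1 = 1 cut set(s).
Antenna path unavailable [AND]: one cut set from each child combined → 1 × 1 × 1 × 1 = 1 cut set(s).
Transmit chain inoperative [OR]: union of children's cut sets → 2 cut set(s).
Backup chain 2 unavailable [OR]: union of children's cut sets → 2 cut set(s).
Tracking loop 2 fails [AND]: one cut set from each child combined → 1 × 2 × 2 × 1 = 4 cut set(s).
Satellite uplink lost [OR]: union of children's cut sets → 6 cut set(s).
Minimal cut sets: {A feed failed, B LO source faulted, Emergency antenna drive trips, Main HPA is out, North ACU malfunctions, Outboard upconverter offline, Tracking receiver trips, Upper encoder offline}; {Auxiliary modem trips, B ACU 2 malfunctions, C LO source 2 faulted, Inboard waveguide switch fails, North HPA 2 failed, Primary antenna drive 2 is out, Tracking receiver 2 faulted}; {A encoder 2 trips, Auxiliary modem trips, C LO source 2 faulted, Inboard waveguide switch fails, North HPA 2 failed, Primary antenna drive 2 is out, Tracking receiver 2 faulted}; {Auxiliary modem trips, B ACU 2 malfunctions, C LO source 2 faulted, C feed 2 faulted, Inboard waveguide switch fails, North HPA 2 failed, Tracking receiver 2 faulted}; {A encoder 2 trips, Auxiliary modem trips, C LO source 2 faulted, C feed 2 faulted, Inboard waveguide switch fails, North HPA 2 failed, Tracking receiver 2 faulted}; {B upconverter 2 stuck}.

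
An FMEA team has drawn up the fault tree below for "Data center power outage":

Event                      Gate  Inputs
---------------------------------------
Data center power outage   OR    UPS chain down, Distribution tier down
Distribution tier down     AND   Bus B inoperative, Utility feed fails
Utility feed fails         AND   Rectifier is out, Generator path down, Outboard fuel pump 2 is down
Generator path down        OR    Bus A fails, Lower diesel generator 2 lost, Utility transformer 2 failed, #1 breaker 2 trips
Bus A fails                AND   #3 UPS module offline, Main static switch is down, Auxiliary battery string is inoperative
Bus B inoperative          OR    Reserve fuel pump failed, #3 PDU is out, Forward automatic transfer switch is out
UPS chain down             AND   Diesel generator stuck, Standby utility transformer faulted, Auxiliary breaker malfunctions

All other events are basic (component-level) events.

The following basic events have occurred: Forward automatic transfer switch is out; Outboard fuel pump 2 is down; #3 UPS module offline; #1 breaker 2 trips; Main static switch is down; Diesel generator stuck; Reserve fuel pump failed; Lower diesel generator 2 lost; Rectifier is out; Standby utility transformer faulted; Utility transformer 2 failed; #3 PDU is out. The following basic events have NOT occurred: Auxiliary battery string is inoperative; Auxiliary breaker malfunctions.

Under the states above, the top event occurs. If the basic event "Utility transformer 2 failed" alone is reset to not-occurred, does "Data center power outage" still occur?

Counterfactual: set "Utility transformer 2 failed" to not occurred.
UPS chain down [AND]: Diesel generator stuck=occurs, Standby utility transformer faulted=occurs, Auxiliary breaker malfunctions=not → not all inputs occur → does not occur.
Bus B inoperative [OR]: Reserve fuel pump failed=occurs, #3 PDU is out=occurs, Forward automatic transfer switch is out=occurs → at least one input occurs → occurs.
Bus A fails [AND]: #3 UPS module offline=occurs, Main static switch is down=occurs, Auxiliary battery string is inoperative=not → not all inputs occur → does not occur.
Generator path down [OR]: Bus A fails=not, Lower diesel generator 2 lost=occurs, Utility transformer 2 failed=not, #1 breaker 2 trips=occurs → at least one input occurs → occurs.
Utility feed fails [AND]: Rectifier is out=occurs, Generator path down=occurs, Outboard fuel pump 2 is down=occurs → all inputs occur → occurs.
Distribution tier down [AND]: Bus B inoperative=occurs, Utility feed fails=occurs → all inputs occur → occurs.
Data center power outage [OR]: UPS chain down=not, Distribution tier down=occurs → at least one input occurs → occurs.

Yes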